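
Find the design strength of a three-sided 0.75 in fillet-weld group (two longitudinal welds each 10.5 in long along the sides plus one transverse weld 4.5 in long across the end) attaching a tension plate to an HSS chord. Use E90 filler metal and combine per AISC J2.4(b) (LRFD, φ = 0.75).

φR_n ≈ 548 kips

E90XX → F_EXX = 90 ksi.
t_e = 0.707 × 0.75 = 0.5302 in.
R_nwl = 0.6 × 90 × 0.5302 × 21 = 601.3 kips (longitudinal, 2 welds).
R_nwt = 0.6 × 90 × 0.5302 × 4.5 = 128.9 kips (transverse, base value).
(i) R_nwl + R_nwt = 730.2 kips; (ii) 0.85 R_nwl + 1.5 R_nwt = 704.4 kips.
R_n = max = 730.2 kips [governs: (i)]; φR_n = 547.6 kips.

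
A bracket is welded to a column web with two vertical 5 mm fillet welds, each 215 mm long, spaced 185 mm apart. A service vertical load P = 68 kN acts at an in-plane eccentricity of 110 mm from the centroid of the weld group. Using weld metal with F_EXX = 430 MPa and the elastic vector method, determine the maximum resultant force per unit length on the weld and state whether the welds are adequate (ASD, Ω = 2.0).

f_max ≈ 325 N/mm; adequate

Total weld length L_w = 430 mm. Treat welds as unit-width lines.
Polar moment about centroid: J = 2[d³/12 + d(b/2)²] = 2[215³/12 + 215×92.5²] = 5336000 mm³.
Direct shear f_v = P/L_w = 68×10³ / 430 = 158.1 N/mm (vertical).
Torsion M = P·e = 68×10³ × 110 = 7480000 N·mm.
Critical point at (x, y) = (92.5, 107.5) from centroid. f_tx = M·y/J = 150.7 N/mm; f_ty = M·x/J = 129.7 N/mm.
Resultant f_max = √[f_tx² + (f_v + f_ty)²] = √[150.7² + (158.1 + 129.7)²] = 324.9 N/mm.
Capacity per unit length: r_n/Ω = (1/2.0) × 0.6 × 430 × (0.707 × 5) = 456 N/mm.
324.9 ≤ 456 → adequate.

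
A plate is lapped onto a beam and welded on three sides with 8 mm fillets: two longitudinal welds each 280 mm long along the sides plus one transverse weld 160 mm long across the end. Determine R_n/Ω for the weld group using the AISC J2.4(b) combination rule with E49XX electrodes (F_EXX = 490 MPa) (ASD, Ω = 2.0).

t_e = 0.707 × 8 = 5.656 mm.
R_nwl = 0.6 × 490 × 5.656 × 560 × 10⁻³ = 931.2 kN (longitudinal, 2 welds).
R_nwt = 0.6 × 490 × 5.656 × 160 × 10⁻³ = 266.1 kN (transverse, base value).
(i) R_nwl + R_nwt = 1197 kN; (ii) 0.85 R_nwl + 1.5 R_nwt = 1191 kN.
R_n = max = 1197 kN [governs: (i)]; R_n/Ω = 598.6 kN.

R_n/Ω ≈ 599 kN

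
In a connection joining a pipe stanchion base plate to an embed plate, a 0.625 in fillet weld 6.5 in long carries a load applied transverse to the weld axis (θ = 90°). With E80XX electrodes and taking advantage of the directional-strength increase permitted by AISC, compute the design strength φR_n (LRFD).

φR_n ≈ 155 kip

E80XX → F_EXX = 80 ksi.
t_e = 0.707 × 0.625 = 0.4419 in; A_we = 0.4419 × 6.5 = 2.872 in².
Directional factor: 1.0 + 0.5 sin^1.5(90°) = 1.5.
F_nw = 0.6 × 80 × 1.5 = 72 ksi.
φR_n = 0.75 × 72 × 2.872 = 155.1 kip.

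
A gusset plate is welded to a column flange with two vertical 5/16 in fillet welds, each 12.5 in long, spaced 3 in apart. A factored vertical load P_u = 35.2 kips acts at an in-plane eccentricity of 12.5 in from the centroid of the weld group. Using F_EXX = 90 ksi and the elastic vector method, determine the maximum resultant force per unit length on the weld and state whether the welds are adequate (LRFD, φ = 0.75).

f_max ≈ 7.86 kip/in; adequate

Total weld length L_w = 25 in. Treat welds as unit-width lines.
Polar moment about centroid: J = 2[d³/12 + d(b/2)²] = 2[12.5³/12 + 12.5×1.5²] = 381.8 in³.
Direct shear f_v = P/L_w = 35.2 / 25 = 1.408 kip/in (vertical).
Torsion M = P·e = 35.2 × 12.5 = 440 kip·in.
Critical point at (x, y) = (1.5, 6.25) from centroid. f_tx = M·y/J = 7.203 kip/in; f_ty = M·x/J = 1.729 kip/in.
Resultant f_max = √[f_tx² + (f_v + f_ty)²] = √[7.203² + (1.408 + 1.729)²] = 7.857 kip/in.
Capacity per unit length: φr_n = 0.75 × 0.6 × 90 × (0.707 × 0.3125) = 8.948 kip/in.
7.857 ≤ 8.948 → adequate.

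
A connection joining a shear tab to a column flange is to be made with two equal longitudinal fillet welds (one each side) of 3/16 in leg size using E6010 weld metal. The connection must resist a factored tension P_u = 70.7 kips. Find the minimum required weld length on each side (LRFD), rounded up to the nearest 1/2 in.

L = 10 in on each side

E60XX → F_EXX = 60 ksi.
Throat t_e = 0.707 × 0.1875 = 0.1326 in.
φr_n = 0.75 × 0.6 × 60 × 0.1326 = 3.579 kips/in.
L_req = P_u / φr_n = 70.7 / 3.579 = 19.75 in total.
Per side: 19.75 / 2 = 9.877 in.
Round up → use L = 10 in on each side.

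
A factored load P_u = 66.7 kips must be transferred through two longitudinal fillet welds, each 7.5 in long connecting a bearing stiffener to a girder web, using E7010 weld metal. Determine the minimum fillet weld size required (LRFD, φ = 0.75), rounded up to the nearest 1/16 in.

E70XX → F_EXX = 70 ksi.
Total weld length L = 15 in.
Required throat t_e = P_u / (φ × 0.6 F_EXX × L) = 66.7 / (0.75 × 0.6 × 70 × 15) = 0.1412 in.
Required leg w = t_e / 0.707 = 0.1997 in → use 1/4 in.

w = 1/4 in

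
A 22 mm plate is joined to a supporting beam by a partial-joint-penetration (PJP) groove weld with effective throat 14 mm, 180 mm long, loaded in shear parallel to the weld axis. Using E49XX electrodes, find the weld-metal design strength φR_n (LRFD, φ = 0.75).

φR_n ≈ 556 kN

E49XX → F_EXX = 490 MPa.
Effective throat (given) t_e = 14 mm.
A_we = 14 × 180 = 2520 mm².
F_nw = 0.6 F_EXX = 294 MPa.
φR_n = 0.75 × 294 × 2520 × 10⁻³ = 555.7 kN.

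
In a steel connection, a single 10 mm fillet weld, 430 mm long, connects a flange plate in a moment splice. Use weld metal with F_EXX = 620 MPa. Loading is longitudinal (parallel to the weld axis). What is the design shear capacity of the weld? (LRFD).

φR_n ≈ 848 kN

Effective throat t_e = 0.707 × 10 = 7.07 mm.
Total length L = 430 mm; A_we = 7.07 × 430 = 3040 mm².
F_nw = 0.6 F_EXX = 0.6 × 620 = 372 MPa.
φR_n = 0.75 × 372 × 3040 × 10⁻³ = 848.2 kN.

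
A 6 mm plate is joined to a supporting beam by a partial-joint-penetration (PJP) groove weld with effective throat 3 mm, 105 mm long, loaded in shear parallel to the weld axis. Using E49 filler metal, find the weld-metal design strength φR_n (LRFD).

E49XX → F_EXX = 490 MPa.
Effective throat (given) t_e = 3 mm.
A_we = 3 × 105 = 315 mm².
F_nw = 0.6 F_EXX = 294 MPa.
φR_n = 0.75 × 294 × 315 × 10⁻³ = 69.46 kN.

φR_n ≈ 69.5 kN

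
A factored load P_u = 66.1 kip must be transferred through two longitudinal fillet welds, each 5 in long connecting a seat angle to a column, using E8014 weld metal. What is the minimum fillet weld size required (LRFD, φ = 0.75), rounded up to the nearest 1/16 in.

E80XX → F_EXX = 80 ksi.
Total weld length L = 10 in.
Required throat t_e = P_u / (φ × 0.6 F_EXX × L) = 66.1 / (0.75 × 0.6 × 80 × 10) = 0.1836 in.
Required leg w = t_e / 0.707 = 0.2597 in → use 5/16 in.

w = 5/16 in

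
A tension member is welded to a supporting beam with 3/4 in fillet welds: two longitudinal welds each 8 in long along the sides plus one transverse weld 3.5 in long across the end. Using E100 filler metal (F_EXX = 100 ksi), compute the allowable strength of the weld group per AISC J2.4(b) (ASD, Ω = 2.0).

t_e = 0.707 × 0.75 = 0.5302 in.
R_nwl = 0.6 × 100 × 0.5302 × 16 = 509 kip (longitudinal, 2 welds).
R_nwt = 0.6 × 100 × 0.5302 × 3.5 = 111.4 kip (transverse, base value).
(i) R_nwl + R_nwt = 620.4 kip; (ii) 0.85 R_nwl + 1.5 R_nwt = 599.7 kip.
R_n = max = 620.4 kip [governs: (i)]; R_n/Ω = 310.2 kip.

R_n/Ω ≈ 310 kip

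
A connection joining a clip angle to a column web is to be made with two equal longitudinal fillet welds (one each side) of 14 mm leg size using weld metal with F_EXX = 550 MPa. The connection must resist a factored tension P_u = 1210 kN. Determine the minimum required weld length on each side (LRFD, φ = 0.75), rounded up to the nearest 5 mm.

L = 250 mm on each side

Throat t_e = 0.707 × 14 = 9.898 mm.
φr_n = 0.75 × 0.6 × 550 × 9.898 × 10⁻³ = 2.45 kN/mm.
L_req = P_u / φr_n = 1210 / 2.45 = 493.9 mm total.
Per side: 493.9 / 2 = 247 mm.
Round up → use L = 250 mm on each side.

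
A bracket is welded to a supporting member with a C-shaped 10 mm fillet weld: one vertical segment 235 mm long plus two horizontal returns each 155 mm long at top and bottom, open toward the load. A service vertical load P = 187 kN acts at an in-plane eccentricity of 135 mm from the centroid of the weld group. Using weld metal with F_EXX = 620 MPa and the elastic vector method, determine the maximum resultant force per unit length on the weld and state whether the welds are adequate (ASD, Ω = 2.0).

Total weld length L_w = 545 mm. Treat welds as unit-width lines.
Centroid: x̄ = 2×155×77.5 / 545 = 44.08 mm from the vertical weld.
Polar moment about centroid: J = I_x + I_y = [235³/12 + 2×155×117.5²] + [235×44.08² + 2(155³/12 + 155×33.42²)] = 6785000 mm³.
Direct shear f_v = P/L_w = 187×10³ / 545 = 343.1 N/mm (vertical).
Torsion M = P·e = 187×10³ × 135 = 25245000 N·mm.
Critical point at (x, y) = (110.9, 117.5) from centroid. f_tx = M·y/J = 437.2 N/mm; f_ty = M·x/J = 412.7 N/mm.
Resultant f_max = √[f_tx² + (f_v + f_ty)²] = √[437.2² + (343.1 + 412.7)²] = 873.1 N/mm.
Capacity per unit length: r_n/Ω = (1/2.0) × 0.6 × 620 × (0.707 × 10) = 1315 N/mm.
873.1 ≤ 1315 → adequate.

f_max ≈ 873 N/mm; adequate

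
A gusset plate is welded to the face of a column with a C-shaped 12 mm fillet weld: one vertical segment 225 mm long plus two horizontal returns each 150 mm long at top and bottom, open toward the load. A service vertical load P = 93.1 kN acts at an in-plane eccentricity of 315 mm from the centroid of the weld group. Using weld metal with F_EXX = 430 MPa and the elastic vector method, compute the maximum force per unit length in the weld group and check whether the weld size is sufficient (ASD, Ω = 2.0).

f_max ≈ 887 N/mm; adequate

Total weld length L_w = 525 mm. Treat welds as unit-width lines.
Centroid: x̄ = 2×150×75 / 525 = 42.86 mm from the vertical weld.
Polar moment about centroid: J = I_x + I_y = [225³/12 + 2×150×112.5²] + [225×42.86² + 2(150³/12 + 150×32.14²)] = 6032000 mm³.
Direct shear f_v = P/L_w = 93.1×10³ / 525 = 177.3 N/mm (vertical).
Torsion M = P·e = 93.1×10³ × 315 = 29326000 N·mm.
Critical point at (x, y) = (107.1, 112.5) from centroid. f_tx = M·y/J = 547 N/mm; f_ty = M·x/J = 520.9 N/mm.
Resultant f_max = √[f_tx² + (f_v + f_ty)²] = √[547² + (177.3 + 520.9)²] = 887 N/mm.
Capacity per unit length: r_n/Ω = (1/2.0) × 0.6 × 430 × (0.707 × 12) = 1094 N/mm.
887 ≤ 1094 → adequate.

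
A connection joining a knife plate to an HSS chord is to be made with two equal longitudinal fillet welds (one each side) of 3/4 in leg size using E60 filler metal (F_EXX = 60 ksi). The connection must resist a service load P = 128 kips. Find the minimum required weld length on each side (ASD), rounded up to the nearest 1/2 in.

Throat t_e = 0.707 × 0.75 = 0.5302 in.
r_n/Ω = (0.6 × 60 × 0.5302) / 2.0 = 9.544 kip/in.
L_req = P / (r_n/Ω) = 128 / 9.544 = 13.41 in total.
Per side: 13.41 / 2 = 6.705 in.
Round up → use L = 7 in on each side.

L = 7 in on each side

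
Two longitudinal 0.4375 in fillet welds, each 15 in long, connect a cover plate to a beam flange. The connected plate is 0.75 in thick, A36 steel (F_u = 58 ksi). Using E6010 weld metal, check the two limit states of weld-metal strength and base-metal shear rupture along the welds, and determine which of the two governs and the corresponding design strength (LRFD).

φR_n ≈ 251 kip (weld metal governs)

E60XX → F_EXX = 60 ksi.
t_e = 0.707 × 0.4375 = 0.3093 in; L = 30 in.
Weld metal: φR_n = 0.75 × 0.6 × 60 × 0.3093 × 30 = 250.5 kip.
Base metal (shear rupture): φR_n = 0.75 × 0.6 × 58 × 0.75 × 30 = 587.2 kip.
Governing: weld metal.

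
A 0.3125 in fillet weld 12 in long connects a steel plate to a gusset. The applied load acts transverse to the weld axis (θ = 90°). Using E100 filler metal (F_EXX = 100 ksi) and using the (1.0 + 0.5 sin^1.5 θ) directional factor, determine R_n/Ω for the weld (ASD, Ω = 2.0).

R_n/Ω ≈ 119 kip

t_e = 0.707 × 0.3125 = 0.2209 in; A_we = 0.2209 × 12 = 2.651 in².
Directional factor: 1.0 + 0.5 sin^1.5(90°) = 1.5.
F_nw = 0.6 × 100 × 1.5 = 90 ksi.
R_n/Ω = (90 × 2.651) / 2.0 = 119.3 kip.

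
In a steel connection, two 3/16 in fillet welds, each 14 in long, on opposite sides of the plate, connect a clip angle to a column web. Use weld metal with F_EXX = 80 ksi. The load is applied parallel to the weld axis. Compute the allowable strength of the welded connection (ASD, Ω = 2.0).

R_n/Ω ≈ 89.1 kip

Effective throat t_e = 0.707 × 0.1875 = 0.1326 in.
Total length L = 28 in; A_we = 0.1326 × 28 = 3.712 in².
F_nw = 0.6 F_EXX = 0.6 × 80 = 48 ksi.
R_n = 48 × 3.712 = 178.2 kip; R_n/Ω = 178.2/2.0 = 89.08 kip.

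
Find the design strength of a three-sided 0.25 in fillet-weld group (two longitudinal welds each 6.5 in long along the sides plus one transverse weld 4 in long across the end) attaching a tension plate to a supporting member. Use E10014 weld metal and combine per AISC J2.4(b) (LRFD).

φR_n ≈ 136 kips

E100XX → F_EXX = 100 ksi.
t_e = 0.707 × 0.25 = 0.1767 in.
R_nwl = 0.6 × 100 × 0.1767 × 13 = 137.9 kips (longitudinal, 2 welds).
R_nwt = 0.6 × 100 × 0.1767 × 4 = 42.42 kips (transverse, base value).
(i) R_nwl + R_nwt = 180.3 kips; (ii) 0.85 R_nwl + 1.5 R_nwt = 180.8 kips.
R_n = max = 180.8 kips [governs: (ii)]; φR_n = 135.6 kips.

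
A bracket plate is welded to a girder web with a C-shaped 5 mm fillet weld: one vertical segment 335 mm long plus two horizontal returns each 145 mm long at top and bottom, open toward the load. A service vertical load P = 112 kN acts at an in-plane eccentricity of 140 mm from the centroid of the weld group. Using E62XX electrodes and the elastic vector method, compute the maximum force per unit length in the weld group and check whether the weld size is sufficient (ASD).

E62XX → F_EXX = 620 MPa.
Total weld length L_w = 625 mm. Treat welds as unit-width lines.
Centroid: x̄ = 2×145×72.5 / 625 = 33.64 mm from the vertical weld.
Polar moment about centroid: J = I_x + I_y = [335³/12 + 2×145×167.5²] + [335×33.64² + 2(145³/12 + 145×38.86²)] = 12590000 mm³.
Direct shear f_v = P/L_w = 112×10³ / 625 = 179.2 N/mm (vertical).
Torsion M = P·e = 112×10³ × 140 = 15680000 N·mm.
Critical point at (x, y) = (111.4, 167.5) from centroid. f_tx = M·y/J = 208.5 N/mm; f_ty = M·x/J = 138.6 N/mm.
Resultant f_max = √[f_tx² + (f_v + f_ty)²] = √[208.5² + (179.2 + 138.6)²] = 380.1 N/mm.
Capacity per unit length: r_n/Ω = (1/2.0) × 0.6 × 620 × (0.707 × 5) = 657.5 N/mm.
380.1 ≤ 657.5 → adequate.

f_max ≈ 380 N/mm; adequate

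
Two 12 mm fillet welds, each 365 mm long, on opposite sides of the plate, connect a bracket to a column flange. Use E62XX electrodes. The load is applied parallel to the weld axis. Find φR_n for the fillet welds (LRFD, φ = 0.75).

E62XX → F_EXX = 620 MPa.
Effective throat t_e = 0.707 × 12 = 8.484 mm.
Total length L = 730 mm; A_we = 8.484 × 730 = 6193 mm².
F_nw = 0.6 F_EXX = 0.6 × 620 = 372 MPa.
φR_n = 0.75 × 372 × 6193 × 10⁻³ = 1728 kN.

φR_n ≈ 1730 kN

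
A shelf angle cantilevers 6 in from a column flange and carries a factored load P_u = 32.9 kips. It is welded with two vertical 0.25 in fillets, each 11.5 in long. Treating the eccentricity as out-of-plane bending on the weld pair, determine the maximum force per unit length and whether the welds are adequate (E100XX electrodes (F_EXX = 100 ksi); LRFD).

f_max ≈ 4.7 kip/in; adequate

L_w = 2 × 11.5 = 23 in; section modulus (unit throat) S = 2 × L²/6 = 44.08 in².
Direct shear f_v = P/L_w = 32.9/23 = 1.43 kip/in.
Moment M = P × e = 32.9 × 6 = 197.4 kip·in; bending f_b = M/S = 4.478 kip/in.
f_max = √(f_v² + f_b²) = √(1.43² + 4.478²) = 4.701 kip/in.
φr_n = 0.75 × 0.6 × 100 × (0.707 × 0.25) = 7.954 kip/in → adequate.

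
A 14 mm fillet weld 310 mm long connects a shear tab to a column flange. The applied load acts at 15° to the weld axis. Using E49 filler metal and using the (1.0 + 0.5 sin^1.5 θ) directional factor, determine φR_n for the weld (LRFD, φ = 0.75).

E49XX → F_EXX = 490 MPa.
t_e = 0.707 × 14 = 9.898 mm; A_we = 9.898 × 310 = 3068 mm².
Directional factor: 1.0 + 0.5 sin^1.5(15°) = 1.066.
F_nw = 0.6 × 490 × 1.066 = 313.4 MPa.
φR_n = 0.75 × 313.4 × 3068 × 10⁻³ = 721.1 kN.

φR_n ≈ 721 kN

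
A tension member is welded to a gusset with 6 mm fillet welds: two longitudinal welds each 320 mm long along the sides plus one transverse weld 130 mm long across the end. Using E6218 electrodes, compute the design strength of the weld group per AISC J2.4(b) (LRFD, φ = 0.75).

φR_n ≈ 911 kN

E62XX → F_EXX = 620 MPa.
t_e = 0.707 × 6 = 4.242 mm.
R_nwl = 0.6 × 620 × 4.242 × 640 × 10⁻³ = 1010 kN (longitudinal, 2 welds).
R_nwt = 0.6 × 620 × 4.242 × 130 × 10⁻³ = 205.1 kN (transverse, base value).
(i) R_nwl + R_nwt = 1215 kN; (ii) 0.85 R_nwl + 1.5 R_nwt = 1166 kN.
R_n = max = 1215 kN [governs: (i)]; φR_n = 911.3 kN.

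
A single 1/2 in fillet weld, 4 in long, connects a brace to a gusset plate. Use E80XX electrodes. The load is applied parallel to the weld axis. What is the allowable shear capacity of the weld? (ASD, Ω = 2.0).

R_n/Ω ≈ 33.9 kips

E80XX → F_EXX = 80 ksi.
Effective throat t_e = 0.707 × 0.5 = 0.3535 in.
Total length L = 4 in; A_we = 0.3535 × 4 = 1.414 in².
F_nw = 0.6 F_EXX = 0.6 × 80 = 48 ksi.
R_n = 48 × 1.414 = 67.87 kips; R_n/Ω = 67.87/2.0 = 33.94 kips.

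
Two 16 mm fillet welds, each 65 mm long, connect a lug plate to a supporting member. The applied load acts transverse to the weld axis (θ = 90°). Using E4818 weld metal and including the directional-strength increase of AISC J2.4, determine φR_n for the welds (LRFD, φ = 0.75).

φR_n ≈ 476 kN

E48XX → F_EXX = 480 MPa.
t_e = 0.707 × 16 = 11.31 mm; A_we = 11.31 × 130 = 1471 mm².
Directional factor: 1.0 + 0.5 sin^1.5(90°) = 1.5.
F_nw = 0.6 × 480 × 1.5 = 432 MPa.
φR_n = 0.75 × 432 × 1471 × 10⁻³ = 476.5 kN.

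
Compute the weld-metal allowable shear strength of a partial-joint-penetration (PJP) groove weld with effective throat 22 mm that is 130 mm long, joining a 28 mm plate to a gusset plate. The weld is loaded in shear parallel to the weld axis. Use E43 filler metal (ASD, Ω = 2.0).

R_n/Ω ≈ 369 kN

E43XX → F_EXX = 430 MPa.
Effective throat (given) t_e = 22 mm.
A_we = 22 × 130 = 2860 mm².
F_nw = 0.6 F_EXX = 258 MPa.
R_n/Ω = (258 × 2860) / 2.0 × 10⁻³ = 368.9 kN.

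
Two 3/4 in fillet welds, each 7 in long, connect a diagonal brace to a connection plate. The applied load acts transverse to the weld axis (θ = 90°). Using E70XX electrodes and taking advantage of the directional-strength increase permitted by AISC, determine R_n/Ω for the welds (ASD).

E70XX → F_EXX = 70 ksi.
t_e = 0.707 × 0.75 = 0.5302 in; A_we = 0.5302 × 14 = 7.423 in².
Directional factor: 1.0 + 0.5 sin^1.5(90°) = 1.5.
F_nw = 0.6 × 70 × 1.5 = 63 ksi.
R_n/Ω = (63 × 7.423) / 2.0 = 233.8 kip.

R_n/Ω ≈ 234 kip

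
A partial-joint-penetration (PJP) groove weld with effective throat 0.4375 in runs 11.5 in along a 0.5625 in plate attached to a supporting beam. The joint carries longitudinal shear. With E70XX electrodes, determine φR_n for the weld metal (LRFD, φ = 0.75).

E70XX → F_EXX = 70 ksi.
Effective throat (given) t_e = 0.4375 in.
A_we = 0.4375 × 11.5 = 5.031 in².
F_nw = 0.6 F_EXX = 42 ksi.
φR_n = 0.75 × 42 × 5.031 = 158.5 kip.

φR_n ≈ 158 kip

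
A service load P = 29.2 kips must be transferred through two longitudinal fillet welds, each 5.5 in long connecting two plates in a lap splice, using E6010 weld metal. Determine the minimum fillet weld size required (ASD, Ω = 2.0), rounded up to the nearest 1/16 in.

w = 1/4 in

E60XX → F_EXX = 60 ksi.
Total weld length L = 11 in.
Required throat t_e = P × Ω / (0.6 F_EXX × L) = 29.2 × 2.0 / (0.6 × 60 × 11) = 0.1475 in.
Required leg w = t_e / 0.707 = 0.2086 in → use 1/4 in.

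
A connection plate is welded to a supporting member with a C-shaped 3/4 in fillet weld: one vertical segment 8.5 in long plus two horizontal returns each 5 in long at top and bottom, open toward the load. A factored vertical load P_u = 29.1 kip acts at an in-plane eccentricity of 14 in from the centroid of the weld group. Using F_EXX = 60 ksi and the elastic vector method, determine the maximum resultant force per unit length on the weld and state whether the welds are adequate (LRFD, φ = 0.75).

f_max ≈ 9.21 kip/in; adequate

Total weld length L_w = 18.5 in. Treat welds as unit-width lines.
Centroid: x̄ = 2×5×2.5 / 18.5 = 1.351 in from the vertical weld.
Polar moment about centroid: J = I_x + I_y = [8.5³/12 + 2×5×4.25²] + [8.5×1.351² + 2(5³/12 + 5×1.149²)] = 281.4 in³.
Direct shear f_v = P/L_w = 29.1 / 18.5 = 1.573 kip/in (vertical).
Torsion M = P·e = 29.1 × 14 = 407.4 kip·in.
Critical point at (x, y) = (3.649, 4.25) from centroid. f_tx = M·y/J = 6.154 kip/in; f_ty = M·x/J = 5.283 kip/in.
Resultant f_max = √[f_tx² + (f_v + f_ty)²] = √[6.154² + (1.573 + 5.283)²] = 9.213 kip/in.
Capacity per unit length: φr_n = 0.75 × 0.6 × 60 × (0.707 × 0.75) = 14.32 kip/in.
9.213 ≤ 14.32 → adequate.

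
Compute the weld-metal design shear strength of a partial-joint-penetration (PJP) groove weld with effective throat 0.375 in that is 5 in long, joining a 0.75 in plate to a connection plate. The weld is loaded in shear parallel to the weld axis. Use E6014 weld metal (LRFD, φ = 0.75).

φR_n ≈ 50.6 kips

E60XX → F_EXX = 60 ksi.
Effective throat (given) t_e = 0.375 in.
A_we = 0.375 × 5 = 1.875 in².
F_nw = 0.6 F_EXX = 36 ksi.
φR_n = 0.75 × 36 × 1.875 = 50.62 kips.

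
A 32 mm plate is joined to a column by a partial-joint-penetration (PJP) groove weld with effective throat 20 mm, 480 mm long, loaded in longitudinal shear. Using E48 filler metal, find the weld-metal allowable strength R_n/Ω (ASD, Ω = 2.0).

R_n/Ω ≈ 1380 kN

E48XX → F_EXX = 480 MPa.
Effective throat (given) t_e = 20 mm.
A_we = 20 × 480 = 9600 mm².
F_nw = 0.6 F_EXX = 288 MPa.
R_n/Ω = (288 × 9600) / 2.0 × 10⁻³ = 1382 kN.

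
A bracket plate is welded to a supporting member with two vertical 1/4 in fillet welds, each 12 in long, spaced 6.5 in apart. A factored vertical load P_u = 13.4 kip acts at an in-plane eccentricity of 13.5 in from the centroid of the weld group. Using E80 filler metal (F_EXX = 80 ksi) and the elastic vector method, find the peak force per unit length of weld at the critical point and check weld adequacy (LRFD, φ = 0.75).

f_max ≈ 2.59 kip/in; adequate

Total weld length L_w = 24 in. Treat welds as unit-width lines.
Polar moment about centroid: J = 2[d³/12 + d(b/2)²] = 2[12³/12 + 12×3.25²] = 541.5 in³.
Direct shear f_v = P/L_w = 13.4 / 24 = 0.5583 kip/in (vertical).
Torsion M = P·e = 13.4 × 13.5 = 180.9 kip·in.
Critical point at (x, y) = (3.25, 6) from centroid. f_tx = M·y/J = 2.004 kip/in; f_ty = M·x/J = 1.086 kip/in.
Resultant f_max = √[f_tx² + (f_v + f_ty)²] = √[2.004² + (0.5583 + 1.086)²] = 2.592 kip/in.
Capacity per unit length: φr_n = 0.75 × 0.6 × 80 × (0.707 × 0.25) = 6.363 kip/in.
2.592 ≤ 6.363 → adequate.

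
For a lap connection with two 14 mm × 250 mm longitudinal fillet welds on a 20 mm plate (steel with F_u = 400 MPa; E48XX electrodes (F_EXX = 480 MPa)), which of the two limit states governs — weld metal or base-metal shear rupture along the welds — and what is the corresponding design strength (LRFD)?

φR_n ≈ 1070 kN (weld metal governs)

t_e = 0.707 × 14 = 9.898 mm; L = 500 mm.
Weld metal: φR_n = 0.75 × 0.6 × 480 × 9.898 × 500 × 10⁻³ = 1069 kN.
Base metal (shear rupture): φR_n = 0.75 × 0.6 × 400 × 20 × 500 × 10⁻³ = 1800 kN.
Governing: weld metal.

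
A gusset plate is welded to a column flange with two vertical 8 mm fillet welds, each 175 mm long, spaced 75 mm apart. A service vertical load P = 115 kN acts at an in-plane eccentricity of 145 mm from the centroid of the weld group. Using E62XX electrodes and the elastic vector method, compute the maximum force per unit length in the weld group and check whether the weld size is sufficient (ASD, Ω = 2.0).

E62XX → F_EXX = 620 MPa.
Total weld length L_w = 350 mm. Treat welds as unit-width lines.
Polar moment about centroid: J = 2[d³/12 + d(b/2)²] = 2[175³/12 + 175×37.5²] = 1385000 mm³.
Direct shear f_v = P/L_w = 115×10³ / 350 = 328.6 N/mm (vertical).
Torsion M = P·e = 115×10³ × 145 = 16675000 N·mm.
Critical point at (x, y) = (37.5, 87.5) from centroid. f_tx = M·y/J = 1053 N/mm; f_ty = M·x/J = 451.4 N/mm.
Resultant f_max = √[f_tx² + (f_v + f_ty)²] = √[1053² + (328.6 + 451.4)²] = 1311 N/mm.
Capacity per unit length: r_n/Ω = (1/2.0) × 0.6 × 620 × (0.707 × 8) = 1052 N/mm.
1311 > 1052 → NOT adequate.

f_max ≈ 1310 N/mm; NOT adequate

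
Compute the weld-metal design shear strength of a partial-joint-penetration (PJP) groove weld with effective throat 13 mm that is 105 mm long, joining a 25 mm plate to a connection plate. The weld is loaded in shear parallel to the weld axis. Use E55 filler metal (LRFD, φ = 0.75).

φR_n ≈ 338 kN

E55XX → F_EXX = 550 MPa.
Effective throat (given) t_e = 13 mm.
A_we = 13 × 105 = 1365 mm².
F_nw = 0.6 F_EXX = 330 MPa.
φR_n = 0.75 × 330 × 1365 × 10⁻³ = 337.8 kN.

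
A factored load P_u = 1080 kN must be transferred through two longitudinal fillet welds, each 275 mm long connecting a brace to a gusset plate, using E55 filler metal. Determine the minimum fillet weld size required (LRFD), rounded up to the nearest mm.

w = 12 mm

E55XX → F_EXX = 550 MPa.
Total weld length L = 550 mm.
Required throat t_e = P_u / (φ × 0.6 F_EXX × L) = 1080 / (0.75 × 0.6 × 550 × 550 × 10⁻³) = 7.934 mm.
Required leg w = t_e / 0.707 = 11.22 mm → use 12 mm.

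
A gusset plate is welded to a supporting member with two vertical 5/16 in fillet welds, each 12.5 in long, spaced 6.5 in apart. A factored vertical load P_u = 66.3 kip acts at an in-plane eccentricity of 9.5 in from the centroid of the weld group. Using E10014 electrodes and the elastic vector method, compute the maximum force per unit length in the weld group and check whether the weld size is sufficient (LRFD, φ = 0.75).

f_max ≈ 9.06 kip/in; adequate

E100XX → F_EXX = 100 ksi.
Total weld length L_w = 25 in. Treat welds as unit-width lines.
Polar moment about centroid: J = 2[d³/12 + d(b/2)²] = 2[12.5³/12 + 12.5×3.25²] = 589.6 in³.
Direct shear f_v = P/L_w = 66.3 / 25 = 2.652 kip/in (vertical).
Torsion M = P·e = 66.3 × 9.5 = 629.85 kip·in.
Critical point at (x, y) = (3.25, 6.25) from centroid. f_tx = M·y/J = 6.677 kip/in; f_ty = M·x/J = 3.472 kip/in.
Resultant f_max = √[f_tx² + (f_v + f_ty)²] = √[6.677² + (2.652 + 3.472)²] = 9.06 kip/in.
Capacity per unit length: φr_n = 0.75 × 0.6 × 100 × (0.707 × 0.3125) = 9.942 kip/in.
9.06 ≤ 9.942 → adequate.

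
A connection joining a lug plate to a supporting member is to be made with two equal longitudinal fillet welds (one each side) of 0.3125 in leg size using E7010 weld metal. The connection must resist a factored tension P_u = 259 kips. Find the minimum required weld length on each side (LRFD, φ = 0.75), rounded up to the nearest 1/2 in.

E70XX → F_EXX = 70 ksi.
Throat t_e = 0.707 × 0.3125 = 0.2209 in.
φr_n = 0.75 × 0.6 × 70 × 0.2209 = 6.96 kips/in.
L_req = P_u / φr_n = 259 / 6.96 = 37.22 in total.
Per side: 37.22 / 2 = 18.61 in.
Round up → use L = 19 in on each side.

L = 19 in on each side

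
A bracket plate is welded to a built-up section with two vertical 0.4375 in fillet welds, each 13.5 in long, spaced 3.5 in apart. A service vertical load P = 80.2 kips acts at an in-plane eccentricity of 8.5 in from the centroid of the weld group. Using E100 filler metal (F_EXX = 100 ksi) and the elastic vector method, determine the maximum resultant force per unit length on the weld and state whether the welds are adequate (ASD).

Total weld length L_w = 27 in. Treat welds as unit-width lines.
Polar moment about centroid: J = 2[d³/12 + d(b/2)²] = 2[13.5³/12 + 13.5×1.75²] = 492.8 in³.
Direct shear f_v = P/L_w = 80.2 / 27 = 2.97 kip/in (vertical).
Torsion M = P·e = 80.2 × 8.5 = 681.7 kip·in.
Critical point at (x, y) = (1.75, 6.75) from centroid. f_tx = M·y/J = 9.338 kip/in; f_ty = M·x/J = 2.421 kip/in.
Resultant f_max = √[f_tx² + (f_v + f_ty)²] = √[9.338² + (2.97 + 2.421)²] = 10.78 kip/in.
Capacity per unit length: r_n/Ω = (1/2.0) × 0.6 × 100 × (0.707 × 0.4375) = 9.279 kip/in.
10.78 > 9.279 → NOT adequate.

f_max ≈ 10.8 kip/in; NOT adequate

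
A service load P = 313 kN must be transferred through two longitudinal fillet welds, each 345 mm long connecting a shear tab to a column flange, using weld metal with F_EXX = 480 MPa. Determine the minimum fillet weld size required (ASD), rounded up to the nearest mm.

w = 5 mm

Total weld length L = 690 mm.
Required throat t_e = P × Ω / (0.6 F_EXX × L) = 313 × 2.0 / (0.6 × 480 × 690 × 10⁻³) = 3.15 mm.
Required leg w = t_e / 0.707 = 4.456 mm → use 5 mm.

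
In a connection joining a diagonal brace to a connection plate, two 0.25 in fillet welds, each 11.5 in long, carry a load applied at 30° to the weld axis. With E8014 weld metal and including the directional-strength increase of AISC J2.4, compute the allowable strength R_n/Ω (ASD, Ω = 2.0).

R_n/Ω ≈ 115 kips

E80XX → F_EXX = 80 ksi.
t_e = 0.707 × 0.25 = 0.1767 in; A_we = 0.1767 × 23 = 4.065 in².
Directional factor: 1.0 + 0.5 sin^1.5(30°) = 1.177.
F_nw = 0.6 × 80 × 1.177 = 56.49 ksi.
R_n/Ω = (56.49 × 4.065) / 2.0 = 114.8 kips.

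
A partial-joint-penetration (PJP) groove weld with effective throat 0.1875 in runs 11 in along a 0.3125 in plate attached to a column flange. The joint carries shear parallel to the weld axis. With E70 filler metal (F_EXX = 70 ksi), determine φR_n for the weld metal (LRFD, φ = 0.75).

φR_n ≈ 65 kips

Effective throat (given) t_e = 0.1875 in.
A_we = 0.1875 × 11 = 2.062 in².
F_nw = 0.6 F_EXX = 42 ksi.
φR_n = 0.75 × 42 × 2.062 = 64.97 kips.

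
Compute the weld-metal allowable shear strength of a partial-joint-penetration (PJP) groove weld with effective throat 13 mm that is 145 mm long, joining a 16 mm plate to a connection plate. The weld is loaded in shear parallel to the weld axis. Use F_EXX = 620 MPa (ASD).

Effective throat (given) t_e = 13 mm.
A_we = 13 × 145 = 1885 mm².
F_nw = 0.6 F_EXX = 372 MPa.
R_n/Ω = (372 × 1885) / 2.0 × 10⁻³ = 350.6 kN.

R_n/Ω ≈ 351 kN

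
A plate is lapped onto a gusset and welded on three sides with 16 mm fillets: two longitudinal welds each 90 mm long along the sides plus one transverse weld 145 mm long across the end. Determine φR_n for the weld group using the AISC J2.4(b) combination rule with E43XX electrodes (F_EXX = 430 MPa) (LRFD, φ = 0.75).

φR_n ≈ 811 kN

t_e = 0.707 × 16 = 11.31 mm.
R_nwl = 0.6 × 430 × 11.31 × 180 × 10⁻³ = 525.3 kN (longitudinal, 2 welds).
R_nwt = 0.6 × 430 × 11.31 × 145 × 10⁻³ = 423.2 kN (transverse, base value).
(i) R_nwl + R_nwt = 948.5 kN; (ii) 0.85 R_nwl + 1.5 R_nwt = 1081 kN.
R_n = max = 1081 kN [governs: (ii)]; φR_n = 811 kN.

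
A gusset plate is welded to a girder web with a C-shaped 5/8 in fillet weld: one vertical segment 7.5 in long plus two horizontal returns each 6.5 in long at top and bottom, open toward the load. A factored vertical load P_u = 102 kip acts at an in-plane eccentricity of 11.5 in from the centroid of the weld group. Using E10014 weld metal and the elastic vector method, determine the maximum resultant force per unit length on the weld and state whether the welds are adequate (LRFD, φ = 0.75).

f_max ≈ 25.7 kip/in; NOT adequate

E100XX → F_EXX = 100 ksi.
Total weld length L_w = 20.5 in. Treat welds as unit-width lines.
Centroid: x̄ = 2×6.5×3.25 / 20.5 = 2.061 in from the vertical weld.
Polar moment about centroid: J = I_x + I_y = [7.5³/12 + 2×6.5×3.75²] + [7.5×2.061² + 2(6.5³/12 + 6.5×1.189²)] = 314 in³.
Direct shear f_v = P/L_w = 102 / 20.5 = 4.976 kip/in (vertical).
Torsion M = P·e = 102 × 11.5 = 1173 kip·in.
Critical point at (x, y) = (4.439, 3.75) from centroid. f_tx = M·y/J = 14.01 kip/in; f_ty = M·x/J = 16.58 kip/in.
Resultant f_max = √[f_tx² + (f_v + f_ty)²] = √[14.01² + (4.976 + 16.58)²] = 25.71 kip/in.
Capacity per unit length: φr_n = 0.75 × 0.6 × 100 × (0.707 × 0.625) = 19.88 kip/in.
25.71 > 19.88 → NOT adequate.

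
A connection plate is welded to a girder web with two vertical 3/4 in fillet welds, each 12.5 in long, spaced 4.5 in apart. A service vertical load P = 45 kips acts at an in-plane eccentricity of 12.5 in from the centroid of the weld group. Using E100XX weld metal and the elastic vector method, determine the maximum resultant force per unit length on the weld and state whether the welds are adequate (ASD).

E100XX → F_EXX = 100 ksi.
Total weld length L_w = 25 in. Treat welds as unit-width lines.
Polar moment about centroid: J = 2[d³/12 + d(b/2)²] = 2[12.5³/12 + 12.5×2.25²] = 452.1 in³.
Direct shear f_v = P/L_w = 45 / 25 = 1.8 kip/in (vertical).
Torsion M = P·e = 45 × 12.5 = 562.5 kip·in.
Critical point at (x, y) = (2.25, 6.25) from centroid. f_tx = M·y/J = 7.776 kip/in; f_ty = M·x/J = 2.8 kip/in.
Resultant f_max = √[f_tx² + (f_v + f_ty)²] = √[7.776² + (1.8 + 2.8)²] = 9.035 kip/in.
Capacity per unit length: r_n/Ω = (1/2.0) × 0.6 × 100 × (0.707 × 0.75) = 15.91 kip/in.
9.035 ≤ 15.91 → adequate.

f_max ≈ 9.03 kip/in; adequate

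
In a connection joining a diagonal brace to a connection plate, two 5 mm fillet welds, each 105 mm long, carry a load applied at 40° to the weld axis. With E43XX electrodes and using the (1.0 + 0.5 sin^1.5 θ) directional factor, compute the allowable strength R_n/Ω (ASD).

E43XX → F_EXX = 430 MPa.
t_e = 0.707 × 5 = 3.535 mm; A_we = 3.535 × 210 = 742.3 mm².
Directional factor: 1.0 + 0.5 sin^1.5(40°) = 1.258.
F_nw = 0.6 × 430 × 1.258 = 324.5 MPa.
R_n/Ω = (324.5 × 742.3) / 2.0 × 10⁻³ = 120.4 kN.

R_n/Ω ≈ 120 kN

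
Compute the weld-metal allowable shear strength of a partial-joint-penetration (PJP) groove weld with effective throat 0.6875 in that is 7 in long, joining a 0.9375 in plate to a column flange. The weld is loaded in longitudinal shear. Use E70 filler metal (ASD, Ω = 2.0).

R_n/Ω ≈ 101 kips

E70XX → F_EXX = 70 ksi.
Effective throat (given) t_e = 0.6875 in.
A_we = 0.6875 × 7 = 4.812 in².
F_nw = 0.6 F_EXX = 42 ksi.
R_n/Ω = (42 × 4.812) / 2.0 = 101.1 kips.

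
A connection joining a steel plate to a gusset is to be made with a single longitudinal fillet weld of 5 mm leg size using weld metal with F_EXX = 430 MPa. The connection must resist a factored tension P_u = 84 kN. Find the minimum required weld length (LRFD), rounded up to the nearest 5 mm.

L = 125 mm

Throat t_e = 0.707 × 5 = 3.535 mm.
φr_n = 0.75 × 0.6 × 430 × 3.535 × 10⁻³ = 0.684 kN/mm.
L_req = P_u / φr_n = 84 / 0.684 = 122.8 mm total.
Round up → use L = 125 mm.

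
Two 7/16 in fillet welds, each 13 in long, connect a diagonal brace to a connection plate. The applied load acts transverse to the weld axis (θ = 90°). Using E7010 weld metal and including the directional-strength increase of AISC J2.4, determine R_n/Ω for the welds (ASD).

E70XX → F_EXX = 70 ksi.
t_e = 0.707 × 0.4375 = 0.3093 in; A_we = 0.3093 × 26 = 8.042 in².
Directional factor: 1.0 + 0.5 sin^1.5(90°) = 1.5.
F_nw = 0.6 × 70 × 1.5 = 63 ksi.
R_n/Ω = (63 × 8.042) / 2.0 = 253.3 kip.

R_n/Ω ≈ 253 kip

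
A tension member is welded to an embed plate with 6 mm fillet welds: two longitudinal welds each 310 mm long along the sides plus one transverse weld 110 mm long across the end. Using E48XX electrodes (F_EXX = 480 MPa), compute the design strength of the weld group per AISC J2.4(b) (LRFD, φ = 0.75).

t_e = 0.707 × 6 = 4.242 mm.
R_nwl = 0.6 × 480 × 4.242 × 620 × 10⁻³ = 757.5 kN (longitudinal, 2 welds).
R_nwt = 0.6 × 480 × 4.242 × 110 × 10⁻³ = 134.4 kN (transverse, base value).
(i) R_nwl + R_nwt = 891.8 kN; (ii) 0.85 R_nwl + 1.5 R_nwt = 845.4 kN.
R_n = max = 891.8 kN [governs: (i)]; φR_n = 668.9 kN.

φR_n ≈ 669 kN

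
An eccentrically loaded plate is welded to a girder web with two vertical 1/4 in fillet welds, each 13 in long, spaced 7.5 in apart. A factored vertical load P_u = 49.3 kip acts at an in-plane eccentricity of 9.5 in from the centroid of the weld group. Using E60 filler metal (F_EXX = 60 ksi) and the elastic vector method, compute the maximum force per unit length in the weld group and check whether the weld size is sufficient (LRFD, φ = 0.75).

f_max ≈ 5.98 kip/in; NOT adequate

Total weld length L_w = 26 in. Treat welds as unit-width lines.
Polar moment about centroid: J = 2[d³/12 + d(b/2)²] = 2[13³/12 + 13×3.75²] = 731.8 in³.
Direct shear f_v = P/L_w = 49.3 / 26 = 1.896 kip/in (vertical).
Torsion M = P·e = 49.3 × 9.5 = 468.35 kip·in.
Critical point at (x, y) = (3.75, 6.5) from centroid. f_tx = M·y/J = 4.16 kip/in; f_ty = M·x/J = 2.4 kip/in.
Resultant f_max = √[f_tx² + (f_v + f_ty)²] = √[4.16² + (1.896 + 2.4)²] = 5.98 kip/in.
Capacity per unit length: φr_n = 0.75 × 0.6 × 60 × (0.707 × 0.25) = 4.772 kip/in.
5.98 > 4.772 → NOT adequate.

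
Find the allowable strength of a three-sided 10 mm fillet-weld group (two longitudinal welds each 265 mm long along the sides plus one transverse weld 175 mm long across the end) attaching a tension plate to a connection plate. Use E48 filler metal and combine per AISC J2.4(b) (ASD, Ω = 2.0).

E48XX → F_EXX = 480 MPa.
t_e = 0.707 × 10 = 7.07 mm.
R_nwl = 0.6 × 480 × 7.07 × 530 × 10⁻³ = 1079 kN (longitudinal, 2 welds).
R_nwt = 0.6 × 480 × 7.07 × 175 × 10⁻³ = 356.3 kN (transverse, base value).
(i) R_nwl + R_nwt = 1435 kN; (ii) 0.85 R_nwl + 1.5 R_nwt = 1452 kN.
R_n = max = 1452 kN [governs: (ii)]; R_n/Ω = 725.9 kN.

R_n/Ω ≈ 726 kN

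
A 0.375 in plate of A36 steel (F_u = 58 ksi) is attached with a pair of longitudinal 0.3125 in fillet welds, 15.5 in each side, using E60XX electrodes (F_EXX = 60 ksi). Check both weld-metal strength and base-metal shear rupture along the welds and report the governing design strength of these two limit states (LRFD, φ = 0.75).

φR_n ≈ 185 kip (weld metal governs)

t_e = 0.707 × 0.3125 = 0.2209 in; L = 31 in.
Weld metal: φR_n = 0.75 × 0.6 × 60 × 0.2209 × 31 = 184.9 kip.
Base metal (shear rupture): φR_n = 0.75 × 0.6 × 58 × 0.375 × 31 = 303.4 kip.
Governing: weld metal.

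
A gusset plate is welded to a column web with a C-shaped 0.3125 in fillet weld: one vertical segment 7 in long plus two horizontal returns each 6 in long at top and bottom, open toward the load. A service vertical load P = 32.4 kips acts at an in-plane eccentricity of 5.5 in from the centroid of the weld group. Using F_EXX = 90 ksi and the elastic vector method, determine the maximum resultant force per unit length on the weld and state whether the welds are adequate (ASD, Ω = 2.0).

Total weld length L_w = 19 in. Treat welds as unit-width lines.
Centroid: x̄ = 2×6×3 / 19 = 1.895 in from the vertical weld.
Polar moment about centroid: J = I_x + I_y = [7³/12 + 2×6×3.5²] + [7×1.895² + 2(6³/12 + 6×1.105²)] = 251.4 in³.
Direct shear f_v = P/L_w = 32.4 / 19 = 1.705 kip/in (vertical).
Torsion M = P·e = 32.4 × 5.5 = 178.2 kip·in.
Critical point at (x, y) = (4.105, 3.5) from centroid. f_tx = M·y/J = 2.481 kip/in; f_ty = M·x/J = 2.91 kip/in.
Resultant f_max = √[f_tx² + (f_v + f_ty)²] = √[2.481² + (1.705 + 2.91)²] = 5.24 kip/in.
Capacity per unit length: r_n/Ω = (1/2.0) × 0.6 × 90 × (0.707 × 0.3125) = 5.965 kip/in.
5.24 ≤ 5.965 → adequate.

f_max ≈ 5.24 kip/in; adequate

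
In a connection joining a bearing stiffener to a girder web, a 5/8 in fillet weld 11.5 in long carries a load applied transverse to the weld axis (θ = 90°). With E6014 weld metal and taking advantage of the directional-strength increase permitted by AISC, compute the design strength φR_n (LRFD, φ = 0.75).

E60XX → F_EXX = 60 ksi.
t_e = 0.707 × 0.625 = 0.4419 in; A_we = 0.4419 × 11.5 = 5.082 in².
Directional factor: 1.0 + 0.5 sin^1.5(90°) = 1.5.
F_nw = 0.6 × 60 × 1.5 = 54 ksi.
φR_n = 0.75 × 54 × 5.082 = 205.8 kip.

φR_n ≈ 206 kip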